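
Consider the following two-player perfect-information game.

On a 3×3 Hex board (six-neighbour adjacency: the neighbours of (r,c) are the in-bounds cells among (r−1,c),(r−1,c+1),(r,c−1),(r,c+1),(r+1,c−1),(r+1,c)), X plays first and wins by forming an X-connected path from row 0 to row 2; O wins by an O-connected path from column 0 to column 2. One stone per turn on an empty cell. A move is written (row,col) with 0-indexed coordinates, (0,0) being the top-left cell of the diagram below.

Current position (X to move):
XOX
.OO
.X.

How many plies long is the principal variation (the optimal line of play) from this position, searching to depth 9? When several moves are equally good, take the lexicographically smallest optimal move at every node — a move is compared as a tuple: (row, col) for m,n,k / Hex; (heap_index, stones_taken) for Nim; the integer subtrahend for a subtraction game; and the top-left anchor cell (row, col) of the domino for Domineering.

p1 X@[XOX/.OO/.X.]: (1,0)[XOX/XOO/.X.]-1* (2,0)[XOX/.OO/XX.]-1 (2,2)[XOX/.OO/.XX]-1
p2 O@[XOX/XOO/.X.]: (2,0)[XOX/XOO/OX.]+1* (2,2)[XOX/XOO/.XO]-1
p3 X@[XOX/XOO/OX.] terminal -1; root [XOX/.OO/.X.] d9

PV length from [XOX/.OO/.X.]: 2 plies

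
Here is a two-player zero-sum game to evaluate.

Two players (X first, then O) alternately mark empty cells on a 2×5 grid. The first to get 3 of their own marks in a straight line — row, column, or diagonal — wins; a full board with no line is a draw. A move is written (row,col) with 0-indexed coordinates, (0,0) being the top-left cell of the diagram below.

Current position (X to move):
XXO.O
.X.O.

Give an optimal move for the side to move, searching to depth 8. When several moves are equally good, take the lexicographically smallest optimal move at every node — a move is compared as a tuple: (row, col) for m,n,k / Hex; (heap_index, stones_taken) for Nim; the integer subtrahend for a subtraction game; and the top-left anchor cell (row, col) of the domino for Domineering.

X's best at [XXO.O/.X.O.]: (0,3)

[XXO.O/.X.O.] X move#1: (0,3):+0/XXOXO/.X.O.*, (1,0):-1/XXO.O/XX.O., (1,2):-1/XXO.O/.XXO., (1,4):-1/XXO.O/.X.OX
[XXOXO/.X.O.] O move#2: (1,0):+0/XXOXO/OX.O.*, (1,2):+0/XXOXO/.XOO., (1,4):+0/XXOXO/.X.OO
[XXOXO/OX.O.] X move#3: (1,2):+0/XXOXO/OXXO.*, (1,4):+0/XXOXO/OX.OX
[XXOXO/OXXO.] O move#4: (1,4):+0/XXOXO/OXXOO*
[XXOXO/OXXOO] end (terminal +0, X#5); searched XXO.O/.X.O. to 8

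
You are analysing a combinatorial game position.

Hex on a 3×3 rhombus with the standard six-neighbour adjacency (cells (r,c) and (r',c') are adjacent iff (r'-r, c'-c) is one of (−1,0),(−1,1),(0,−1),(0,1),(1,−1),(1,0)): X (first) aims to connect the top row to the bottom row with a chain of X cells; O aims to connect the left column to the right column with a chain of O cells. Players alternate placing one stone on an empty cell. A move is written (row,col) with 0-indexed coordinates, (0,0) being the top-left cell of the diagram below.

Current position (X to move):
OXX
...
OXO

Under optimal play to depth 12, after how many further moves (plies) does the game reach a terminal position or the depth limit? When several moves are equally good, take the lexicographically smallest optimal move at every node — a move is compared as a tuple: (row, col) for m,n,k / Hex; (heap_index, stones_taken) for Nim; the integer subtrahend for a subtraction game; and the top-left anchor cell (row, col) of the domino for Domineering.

ply 1, X at OXX/.../OXO | (1,0)=+1→OXX/X../OXO*; (1,1)=+1→OXX/.X./OXO; (1,2)=+1→OXX/..X/OXO
ply 2, O at OXX/X../OXO | (1,1)=-1→OXX/XO./OXO*; (1,2)=-1→OXX/X.O/OXO
ply 3, X at OXX/XO./OXO | (1,2)=+1→OXX/XOX/OXO*
ply 4: OXX/XOX/OXO is terminal -1 (O); from OXX/.../OXO depth 12

PV length from [OXX/.../OXO]: 3 plies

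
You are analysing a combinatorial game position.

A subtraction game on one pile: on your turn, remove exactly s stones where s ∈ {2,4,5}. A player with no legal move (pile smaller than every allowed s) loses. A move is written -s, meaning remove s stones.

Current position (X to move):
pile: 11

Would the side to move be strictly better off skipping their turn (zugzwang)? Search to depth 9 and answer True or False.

ply 1, X at 11 | -2=-1→9; -4=+1→7*; -5=-1→6
ply 2, O at 7 | -2=-1→5*; -4=-1→3; -5=-1→2
ply 3, X at 5 | -2=-1→3; -4=+1→1*; -5=+1→0
ply 4: 1 is terminal -1 (O); from 11 depth 9
pass branch (O moves first from the same position):
  | ply 1, O at 11 | -2=-1→9; -4=+1→7*; -5=-1→6
  | ply 2, X at 7 | -2=-1→5*; -4=-1→3; -5=-1→2
  | ply 3, O at 5 | -2=-1→3; -4=+1→1*; -5=+1→0
  | ply 4: 1 is terminal -1 (X); from 11 depth 9
X moving scores +1; X passing scores -1

zugzwang(11, X) = False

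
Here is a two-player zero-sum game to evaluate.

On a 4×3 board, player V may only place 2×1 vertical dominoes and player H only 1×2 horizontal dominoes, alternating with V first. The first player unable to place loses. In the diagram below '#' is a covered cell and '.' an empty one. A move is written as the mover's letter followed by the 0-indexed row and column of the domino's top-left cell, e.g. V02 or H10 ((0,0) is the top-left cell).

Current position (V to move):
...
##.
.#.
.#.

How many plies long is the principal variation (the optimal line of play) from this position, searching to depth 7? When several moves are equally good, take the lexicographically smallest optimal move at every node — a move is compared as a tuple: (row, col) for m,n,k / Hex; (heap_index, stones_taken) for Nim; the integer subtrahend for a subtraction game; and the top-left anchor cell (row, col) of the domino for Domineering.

[.../##./.#./.#.] V move#1: V02:+1/..#/###/.#./.#.*, V12:+1/.../###/.##/.#., V20:+1/.../##./##./##., V22:+1/.../##./.##/.##
[..#/###/.#./.#.] H move#2: H00:-1/###/###/.#./.#.*
[###/###/.#./.#.] V move#3: V20:+1/###/###/##./##.*, V22:+1/###/###/.##/.##
[###/###/##./##.] end (terminal -1, H#4); searched .../##./.#./.#. to 7

PV length from [.../##./.#./.#.]: 3 plies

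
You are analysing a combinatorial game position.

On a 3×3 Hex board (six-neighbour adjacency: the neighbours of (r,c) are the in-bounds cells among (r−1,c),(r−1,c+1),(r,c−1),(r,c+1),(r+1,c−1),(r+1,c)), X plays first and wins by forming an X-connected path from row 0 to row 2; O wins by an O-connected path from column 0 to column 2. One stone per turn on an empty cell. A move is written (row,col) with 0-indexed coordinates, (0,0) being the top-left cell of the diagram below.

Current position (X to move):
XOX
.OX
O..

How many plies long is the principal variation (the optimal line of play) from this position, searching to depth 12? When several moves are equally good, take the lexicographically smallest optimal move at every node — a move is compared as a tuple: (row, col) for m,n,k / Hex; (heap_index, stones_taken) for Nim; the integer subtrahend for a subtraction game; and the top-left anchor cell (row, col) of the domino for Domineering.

PV length from [XOX/.OX/O..]: 3 plies

[XOX/.OX/O..] X move#1: (1,0):+1/XOX/XOX/O..*, (2,1):+1/XOX/.OX/OX., (2,2):+1/XOX/.OX/O.X
[XOX/XOX/O..] O move#2: (2,1):-1/XOX/XOX/OO.*, (2,2):-1/XOX/XOX/O.O
[XOX/XOX/OO.] X move#3: (2,2):+1/XOX/XOX/OOX*
[XOX/XOX/OOX] end (terminal -1, O#4); searched XOX/.OX/O.. to 12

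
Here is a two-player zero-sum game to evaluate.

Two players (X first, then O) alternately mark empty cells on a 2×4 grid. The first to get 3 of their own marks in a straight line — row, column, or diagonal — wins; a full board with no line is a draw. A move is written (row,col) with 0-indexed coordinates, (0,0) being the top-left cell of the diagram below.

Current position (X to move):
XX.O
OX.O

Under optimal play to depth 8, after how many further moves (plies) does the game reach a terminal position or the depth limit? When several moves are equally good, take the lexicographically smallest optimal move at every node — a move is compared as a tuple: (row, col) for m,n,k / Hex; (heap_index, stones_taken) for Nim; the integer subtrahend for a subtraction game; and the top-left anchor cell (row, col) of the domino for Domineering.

[XX.O/OX.O] X move#1: (0,2):+1/XXXO/OX.O*, (1,2):+0/XX.O/OXXO
[XXXO/OX.O] end (terminal -1, O#2); searched XX.O/OX.O to 8

PV length from [XX.O/OX.O]: 1 ply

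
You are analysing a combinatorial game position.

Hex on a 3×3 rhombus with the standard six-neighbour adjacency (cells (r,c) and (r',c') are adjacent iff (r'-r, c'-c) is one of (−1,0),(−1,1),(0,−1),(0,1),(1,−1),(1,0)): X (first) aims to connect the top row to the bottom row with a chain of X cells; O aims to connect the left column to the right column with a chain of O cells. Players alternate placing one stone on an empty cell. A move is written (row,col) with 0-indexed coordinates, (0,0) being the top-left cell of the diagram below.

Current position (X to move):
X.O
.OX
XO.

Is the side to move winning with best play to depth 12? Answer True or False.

X winning at [X.O/.OX/XO.]: True

ply 1, X at X.O/.OX/XO. | (0,1)=-1→XXO/.OX/XO.; (1,0)=+1→X.O/XOX/XO.*; (2,2)=-1→X.O/.OX/XOX
ply 2: X.O/XOX/XO. is terminal -1 (O); from X.O/.OX/XO. depth 12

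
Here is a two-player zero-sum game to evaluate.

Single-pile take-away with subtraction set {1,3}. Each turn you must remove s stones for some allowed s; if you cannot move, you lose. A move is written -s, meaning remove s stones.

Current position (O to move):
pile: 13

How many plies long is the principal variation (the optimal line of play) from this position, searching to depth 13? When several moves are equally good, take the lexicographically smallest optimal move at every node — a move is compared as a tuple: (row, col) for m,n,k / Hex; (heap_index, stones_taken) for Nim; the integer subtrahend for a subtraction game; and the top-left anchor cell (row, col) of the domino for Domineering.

PV length from [13]: 13 plies

p1 O@[13]: -1[12]+1* -3[10]+1
p2 X@[12]: -1[11]-1* -3[9]-1
p3 O@[11]: -1[10]+1* -3[8]+1
p4 X@[10]: -1[9]-1* -3[7]-1
p5 O@[9]: -1[8]+1* -3[6]+1
p6 X@[8]: -1[7]-1* -3[5]-1
p7 O@[7]: -1[6]+1* -3[4]+1
p8 X@[6]: -1[5]-1* -3[3]-1
p9 O@[5]: -1[4]+1* -3[2]+1
p10 X@[4]: -1[3]-1* -3[1]-1
p11 O@[3]: -1[2]+1* -3[0]+1
p12 X@[2]: -1[1]-1*
p13 O@[1]: -1[0]+1*
p14 X@[0] terminal -1; root [13] d13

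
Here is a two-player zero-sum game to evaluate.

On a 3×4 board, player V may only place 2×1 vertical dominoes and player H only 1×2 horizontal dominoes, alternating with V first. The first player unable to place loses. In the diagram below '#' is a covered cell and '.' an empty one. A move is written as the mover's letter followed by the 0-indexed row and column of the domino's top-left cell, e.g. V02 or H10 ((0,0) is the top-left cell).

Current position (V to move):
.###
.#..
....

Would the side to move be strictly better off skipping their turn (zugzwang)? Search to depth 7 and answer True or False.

zugzwang(.###/.#../...., V) = False

ply 1, V at .###/.#../.... | V00=-1→####/##../....; V10=-1→.###/##../#...; V12=+1→.###/.##./..#.*; V13=+1→.###/.#.#/...#
ply 2, H at .###/.##./..#. | H20=-1→.###/.##./###.*
ply 3, V at .###/.##./###. | V00=+1→####/###./###.*; V13=+1→.###/.###/####
ply 4: ####/###./###. is terminal -1 (H); from .###/.#../.... depth 7
if V skipped the turn, H would face:
~ ply 1, H at .###/.#../.... | H12=+1→.###/.###/....*; H20=-1→.###/.#../##..; H21=-1→.###/.#../.##.; H22=+1→.###/.#../..##
~ ply 2, V at .###/.###/.... | V00=-1→####/####/....*; V10=-1→.###/####/#...
~ ply 3, H at ####/####/.... | H20=+1→####/####/##..*; H21=+1→####/####/.##.; H22=+1→####/####/..##
~ ply 4: ####/####/##.. is terminal -1 (V); from .###/.#../.... depth 7
compare (V): move=+1 vs pass=-1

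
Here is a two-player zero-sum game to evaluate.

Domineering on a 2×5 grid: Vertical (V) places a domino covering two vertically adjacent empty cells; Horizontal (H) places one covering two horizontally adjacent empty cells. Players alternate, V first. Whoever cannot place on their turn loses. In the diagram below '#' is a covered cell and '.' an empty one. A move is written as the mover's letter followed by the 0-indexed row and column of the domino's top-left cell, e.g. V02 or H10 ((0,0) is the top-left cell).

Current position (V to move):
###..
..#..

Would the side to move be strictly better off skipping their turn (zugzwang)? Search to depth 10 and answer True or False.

[###../..#..] V move#1: V03:+1/####./..##.*, V04:+1/###.#/..#.#
[####./..##.] H move#2: H10:-1/####./####.*
[####./####.] V move#3: V04:+1/#####/#####*
[#####/#####] end (terminal -1, H#4); searched ###../..#.. to 10
if V skipped the turn, H would face:
~ [###../..#..] H move#1: H03:+1/#####/..#..*, H10:-1/###../###.., H13:+1/###../..###
~ [#####/..#..] end (terminal -1, V#2); searched ###../..#.. to 10
compare (V): move=+1 vs pass=-1

zugzwang(###../..#.., V) = False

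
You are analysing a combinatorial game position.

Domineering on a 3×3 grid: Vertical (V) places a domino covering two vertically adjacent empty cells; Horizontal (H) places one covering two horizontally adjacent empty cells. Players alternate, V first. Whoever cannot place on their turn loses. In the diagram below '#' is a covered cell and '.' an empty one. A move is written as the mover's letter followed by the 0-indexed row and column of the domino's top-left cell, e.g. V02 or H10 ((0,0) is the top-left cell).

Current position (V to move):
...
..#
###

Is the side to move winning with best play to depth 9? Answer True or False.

p1 V@[.../..#/###]: V00[#../#.#/###]-1 V01[.#./.##/###]+1*
p2 H@[.#./.##/###] terminal -1; root [.../..#/###] d9

V winning at [.../..#/###]: True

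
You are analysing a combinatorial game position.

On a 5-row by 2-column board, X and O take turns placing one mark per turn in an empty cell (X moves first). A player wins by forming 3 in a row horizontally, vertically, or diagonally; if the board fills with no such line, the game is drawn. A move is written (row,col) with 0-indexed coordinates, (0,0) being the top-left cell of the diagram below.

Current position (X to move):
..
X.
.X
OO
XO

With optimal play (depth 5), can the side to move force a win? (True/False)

X winning at [../X./.X/OO/XO]: False

ply 1, X at ../X./.X/OO/XO | (0,0)=+0→X./X./.X/OO/XO*; (0,1)=+0→.X/X./.X/OO/XO; (1,1)=+0→../XX/.X/OO/XO; (2,0)=+0→../X./XX/OO/XO
ply 2, O at X./X./.X/OO/XO | (0,1)=-1→XO/X./.X/OO/XO; (1,1)=-1→X./XO/.X/OO/XO; (2,0)=+0→X./X./OX/OO/XO*
ply 3, X at X./X./OX/OO/XO | (0,1)=+0→XX/X./OX/OO/XO*; (1,1)=+0→X./XX/OX/OO/XO
ply 4, O at XX/X./OX/OO/XO | (1,1)=+0→XX/XO/OX/OO/XO*
ply 5: XX/XO/OX/OO/XO is terminal +0 (X); from ../X./.X/OO/XO depth 5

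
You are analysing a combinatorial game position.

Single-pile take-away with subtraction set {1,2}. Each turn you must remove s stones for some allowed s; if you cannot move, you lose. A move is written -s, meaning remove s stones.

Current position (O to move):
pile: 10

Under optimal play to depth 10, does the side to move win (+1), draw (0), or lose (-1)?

value(10, O) = +1

[10] O move#1: -1:+1/9*, -2:-1/8
[9] X move#2: -1:-1/8*, -2:-1/7
[8] O move#3: -1:-1/7, -2:+1/6*
[6] X move#4: -1:-1/5*, -2:-1/4
[5] O move#5: -1:-1/4, -2:+1/3*
[3] X move#6: -1:-1/2*, -2:-1/1
[2] O move#7: -1:-1/1, -2:+1/0*
[0] end (terminal -1, X#8); searched 10 to 10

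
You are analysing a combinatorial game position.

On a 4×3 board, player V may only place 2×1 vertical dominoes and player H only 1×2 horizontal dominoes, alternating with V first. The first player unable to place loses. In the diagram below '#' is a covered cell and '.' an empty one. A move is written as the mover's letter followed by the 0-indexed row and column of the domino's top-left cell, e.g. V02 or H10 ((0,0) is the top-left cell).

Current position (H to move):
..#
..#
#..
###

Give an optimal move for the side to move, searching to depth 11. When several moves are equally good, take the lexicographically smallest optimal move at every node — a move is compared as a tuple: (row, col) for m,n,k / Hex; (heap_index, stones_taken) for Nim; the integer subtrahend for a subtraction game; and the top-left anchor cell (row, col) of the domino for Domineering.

H's best at [..#/..#/#../###]: H10

ply 1, H at ..#/..#/#../### | H00=-1→###/..#/#../###; H10=+1→..#/###/#../###*; H21=-1→..#/..#/###/###
ply 2: ..#/###/#../### is terminal -1 (V); from ..#/..#/#../### depth 11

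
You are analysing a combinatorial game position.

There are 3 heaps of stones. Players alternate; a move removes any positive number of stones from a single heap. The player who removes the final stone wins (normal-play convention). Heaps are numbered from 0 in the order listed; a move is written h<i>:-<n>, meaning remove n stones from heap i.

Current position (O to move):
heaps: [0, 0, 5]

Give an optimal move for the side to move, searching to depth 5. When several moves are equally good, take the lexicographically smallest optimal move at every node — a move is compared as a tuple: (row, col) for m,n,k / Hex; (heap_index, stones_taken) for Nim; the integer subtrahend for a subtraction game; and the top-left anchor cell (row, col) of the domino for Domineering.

O's best at [(0,0,5)]: h2:-5

ply 1, O at (0,0,5) | h2:-1=-1→(0,0,4); h2:-2=-1→(0,0,3); h2:-3=-1→(0,0,2); h2:-4=-1→(0,0,1); h2:-5=+1→(0,0,0)*
ply 2: (0,0,0) is terminal -1 (X); from (0,0,5) depth 5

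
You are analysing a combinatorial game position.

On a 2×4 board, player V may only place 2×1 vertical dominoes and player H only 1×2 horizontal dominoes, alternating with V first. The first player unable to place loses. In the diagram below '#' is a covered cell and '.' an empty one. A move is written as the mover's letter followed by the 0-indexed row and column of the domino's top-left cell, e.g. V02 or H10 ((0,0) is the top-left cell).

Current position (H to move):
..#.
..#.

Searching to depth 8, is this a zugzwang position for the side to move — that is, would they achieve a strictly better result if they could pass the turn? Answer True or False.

zugzwang(..#./..#., H) = False

p1 H@[..#./..#.]: H00[###./..#.]+1* H10[..#./###.]+1
p2 V@[###./..#.]: V03[####/..##]-1*
p3 H@[####/..##]: H10[####/####]+1*
p4 V@[####/####] terminal -1; root [..#./..#.] d8
pass branch (V moves first from the same position):
  | p1 V@[..#./..#.]: V00[#.#./#.#.]+1* V01[.##./.##.]+1 V03[..##/..##]-1
  | p2 H@[#.#./#.#.] terminal -1; root [..#./..#.] d8
H moving scores +1; H passing scores -1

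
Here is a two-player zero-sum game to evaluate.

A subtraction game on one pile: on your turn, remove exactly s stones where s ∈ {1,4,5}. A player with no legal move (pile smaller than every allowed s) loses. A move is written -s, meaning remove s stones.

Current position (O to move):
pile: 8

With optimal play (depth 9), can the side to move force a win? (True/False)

ply 1, O at 8 | -1=-1→7*; -4=-1→4; -5=-1→3
ply 2, X at 7 | -1=-1→6; -4=-1→3; -5=+1→2*
ply 3, O at 2 | -1=-1→1*
ply 4, X at 1 | -1=+1→0*
ply 5: 0 is terminal -1 (O); from 8 depth 9

O winning at [8]: False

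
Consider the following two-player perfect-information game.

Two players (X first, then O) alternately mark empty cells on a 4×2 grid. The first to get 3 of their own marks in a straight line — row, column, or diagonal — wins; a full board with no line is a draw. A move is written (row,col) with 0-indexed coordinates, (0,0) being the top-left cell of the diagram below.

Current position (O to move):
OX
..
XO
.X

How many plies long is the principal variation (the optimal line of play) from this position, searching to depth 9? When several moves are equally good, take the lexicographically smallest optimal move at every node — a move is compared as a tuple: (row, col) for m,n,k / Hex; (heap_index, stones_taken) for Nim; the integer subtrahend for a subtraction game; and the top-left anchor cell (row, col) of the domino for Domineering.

p1 O@[OX/../XO/.X]: (1,0)[OX/O./XO/.X]+0* (1,1)[OX/.O/XO/.X]+0 (3,0)[OX/../XO/OX]+0
p2 X@[OX/O./XO/.X]: (1,1)[OX/OX/XO/.X]+0* (3,0)[OX/O./XO/XX]+0
p3 O@[OX/OX/XO/.X]: (3,0)[OX/OX/XO/OX]+0*
p4 X@[OX/OX/XO/OX] terminal +0; root [OX/../XO/.X] d9

PV length from [OX/../XO/.X]: 3 plies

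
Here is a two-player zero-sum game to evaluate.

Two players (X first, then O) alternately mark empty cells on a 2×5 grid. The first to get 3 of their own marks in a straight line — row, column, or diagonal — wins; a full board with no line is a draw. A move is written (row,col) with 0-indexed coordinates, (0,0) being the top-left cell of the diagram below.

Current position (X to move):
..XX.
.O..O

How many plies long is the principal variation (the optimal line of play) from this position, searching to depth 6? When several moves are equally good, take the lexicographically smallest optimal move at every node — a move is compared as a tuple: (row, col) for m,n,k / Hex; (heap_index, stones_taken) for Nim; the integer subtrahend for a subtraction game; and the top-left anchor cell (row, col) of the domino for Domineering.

[..XX./.O..O] X move#1: (0,0):+1/X.XX./.O..O*, (0,1):+1/.XXX./.O..O, (0,4):+1/..XXX/.O..O, (1,0):+1/..XX./XO..O, (1,2):+1/..XX./.OX.O, (1,3):+1/..XX./.O.XO
[X.XX./.O..O] O move#2: (0,1):-1/XOXX./.O..O*, (0,4):-1/X.XXO/.O..O, (1,0):-1/X.XX./OO..O, (1,2):-1/X.XX./.OO.O, (1,3):-1/X.XX./.O.OO
[XOXX./.O..O] X move#3: (0,4):+1/XOXXX/.O..O*, (1,0):+0/XOXX./XO..O, (1,2):+0/XOXX./.OX.O, (1,3):+0/XOXX./.O.XO
[XOXXX/.O..O] end (terminal -1, O#4); searched ..XX./.O..O to 6

PV length from [..XX./.O..O]: 3 plies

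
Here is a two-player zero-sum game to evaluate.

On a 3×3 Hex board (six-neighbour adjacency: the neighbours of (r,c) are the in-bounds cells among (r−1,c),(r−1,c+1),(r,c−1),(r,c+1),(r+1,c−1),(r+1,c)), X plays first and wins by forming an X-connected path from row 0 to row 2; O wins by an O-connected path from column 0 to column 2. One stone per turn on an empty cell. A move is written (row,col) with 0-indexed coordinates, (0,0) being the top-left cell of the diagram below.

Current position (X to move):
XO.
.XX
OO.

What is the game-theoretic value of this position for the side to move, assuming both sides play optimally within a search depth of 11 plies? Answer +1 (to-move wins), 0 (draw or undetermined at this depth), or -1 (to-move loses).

value(XO./.XX/OO., X) = +1

ply 1, X at XO./.XX/OO. | (0,2)=-1→XOX/.XX/OO.; (1,0)=-1→XO./XXX/OO.; (2,2)=+1→XO./.XX/OOX*
ply 2, O at XO./.XX/OOX | (0,2)=-1→XOO/.XX/OOX*; (1,0)=-1→XO./OXX/OOX
ply 3, X at XOO/.XX/OOX | (1,0)=+1→XOO/XXX/OOX*
ply 4: XOO/XXX/OOX is terminal -1 (O); from XO./.XX/OO. depth 11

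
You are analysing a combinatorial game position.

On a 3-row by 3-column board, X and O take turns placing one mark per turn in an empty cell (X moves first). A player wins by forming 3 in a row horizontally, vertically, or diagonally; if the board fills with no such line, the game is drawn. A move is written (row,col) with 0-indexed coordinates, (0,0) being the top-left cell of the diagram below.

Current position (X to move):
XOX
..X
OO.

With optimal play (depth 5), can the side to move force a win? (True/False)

ply 1, X at XOX/..X/OO. | (1,0)=-1→XOX/X.X/OO.; (1,1)=-1→XOX/.XX/OO.; (2,2)=+1→XOX/..X/OOX*
ply 2: XOX/..X/OOX is terminal -1 (O); from XOX/..X/OO. depth 5

X winning at [XOX/..X/OO.]: True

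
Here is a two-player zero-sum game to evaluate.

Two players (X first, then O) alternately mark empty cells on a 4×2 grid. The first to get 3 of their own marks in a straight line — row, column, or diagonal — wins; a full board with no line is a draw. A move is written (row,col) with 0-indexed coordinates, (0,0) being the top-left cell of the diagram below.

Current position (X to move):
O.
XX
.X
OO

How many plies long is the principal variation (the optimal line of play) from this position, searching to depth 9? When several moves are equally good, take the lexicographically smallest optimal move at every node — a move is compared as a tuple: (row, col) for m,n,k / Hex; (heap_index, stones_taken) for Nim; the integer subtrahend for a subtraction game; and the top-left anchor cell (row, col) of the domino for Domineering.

p1 X@[O./XX/.X/OO]: (0,1)[OX/XX/.X/OO]+1* (2,0)[O./XX/XX/OO]+0
p2 O@[OX/XX/.X/OO] terminal -1; root [O./XX/.X/OO] d9

PV length from [O./XX/.X/OO]: 1 ply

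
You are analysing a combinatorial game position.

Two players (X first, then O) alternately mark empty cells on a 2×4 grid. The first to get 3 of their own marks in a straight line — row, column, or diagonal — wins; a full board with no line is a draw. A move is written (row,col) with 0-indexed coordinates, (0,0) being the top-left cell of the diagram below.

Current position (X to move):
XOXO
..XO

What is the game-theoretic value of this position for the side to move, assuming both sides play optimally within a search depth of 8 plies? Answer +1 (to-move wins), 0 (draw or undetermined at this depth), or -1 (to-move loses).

[XOXO/..XO] X move#1: (1,0):+0/XOXO/X.XO*, (1,1):+0/XOXO/.XXO
[XOXO/X.XO] O move#2: (1,1):+0/XOXO/XOXO*
[XOXO/XOXO] end (terminal +0, X#3); searched XOXO/..XO to 8

value(XOXO/..XO, X) = 0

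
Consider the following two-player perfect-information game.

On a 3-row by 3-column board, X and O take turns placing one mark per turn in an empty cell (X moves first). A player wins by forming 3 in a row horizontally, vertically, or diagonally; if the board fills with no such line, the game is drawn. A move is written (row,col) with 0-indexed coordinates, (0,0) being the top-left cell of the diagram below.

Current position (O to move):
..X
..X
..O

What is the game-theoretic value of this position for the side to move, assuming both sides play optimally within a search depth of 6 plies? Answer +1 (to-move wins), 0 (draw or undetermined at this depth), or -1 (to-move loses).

value(..X/..X/..O, O) = +1

[..X/..X/..O] O move#1: (0,0):-1/O.X/..X/..O, (0,1):-1/.OX/..X/..O, (1,0):+0/..X/O.X/..O, (1,1):+0/..X/.OX/..O, (2,0):+1/..X/..X/O.O*, (2,1):+1/..X/..X/.OO
[..X/..X/O.O] X move#2: (0,0):-1/X.X/..X/O.O*, (0,1):-1/.XX/..X/O.O, (1,0):-1/..X/X.X/O.O, (1,1):-1/..X/.XX/O.O, (2,1):-1/..X/..X/OXO
[X.X/..X/O.O] O move#3: (0,1):+0/XOX/..X/O.O, (1,0):-1/X.X/O.X/O.O, (1,1):-1/X.X/.OX/O.O, (2,1):+1/X.X/..X/OOO*
[X.X/..X/OOO] end (terminal -1, X#4); searched ..X/..X/..O to 6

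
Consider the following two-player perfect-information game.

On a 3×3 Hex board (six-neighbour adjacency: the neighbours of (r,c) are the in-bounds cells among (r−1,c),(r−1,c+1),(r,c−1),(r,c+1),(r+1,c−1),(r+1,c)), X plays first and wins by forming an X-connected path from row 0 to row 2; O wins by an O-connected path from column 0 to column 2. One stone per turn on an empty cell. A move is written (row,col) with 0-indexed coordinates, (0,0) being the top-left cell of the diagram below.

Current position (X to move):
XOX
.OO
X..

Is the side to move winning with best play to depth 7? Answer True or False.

X winning at [XOX/.OO/X..]: True

p1 X@[XOX/.OO/X..]: (1,0)[XOX/XOO/X..]+1* (2,1)[XOX/.OO/XX.]-1 (2,2)[XOX/.OO/X.X]-1
p2 O@[XOX/XOO/X..] terminal -1; root [XOX/.OO/X..] d7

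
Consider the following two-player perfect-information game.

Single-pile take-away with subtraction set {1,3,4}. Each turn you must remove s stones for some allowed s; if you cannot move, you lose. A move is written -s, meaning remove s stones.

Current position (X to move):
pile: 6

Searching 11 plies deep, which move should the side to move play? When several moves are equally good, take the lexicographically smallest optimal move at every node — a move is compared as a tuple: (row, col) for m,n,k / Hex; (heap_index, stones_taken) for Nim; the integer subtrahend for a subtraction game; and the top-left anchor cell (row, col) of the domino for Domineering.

[6] X move#1: -1:-1/5, -3:-1/3, -4:+1/2*
[2] O move#2: -1:-1/1*
[1] X move#3: -1:+1/0*
[0] end (terminal -1, O#4); searched 6 to 11

X's best at [6]: -4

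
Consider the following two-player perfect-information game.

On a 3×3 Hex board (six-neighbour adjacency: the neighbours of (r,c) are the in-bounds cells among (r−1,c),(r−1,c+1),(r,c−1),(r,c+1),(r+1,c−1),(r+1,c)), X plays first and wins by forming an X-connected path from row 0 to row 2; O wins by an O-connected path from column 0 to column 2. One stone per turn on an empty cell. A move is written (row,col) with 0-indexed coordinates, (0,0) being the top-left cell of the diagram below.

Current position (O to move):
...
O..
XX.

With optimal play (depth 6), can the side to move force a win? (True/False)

O winning at [.../O../XX.]: True

p1 O@[.../O../XX.]: (0,0)[O../O../XX.]-1 (0,1)[.O./O../XX.]-1 (0,2)[..O/O../XX.]+1* (1,1)[.../OO./XX.]+1 (1,2)[.../O.O/XX.]-1 (2,2)[.../O../XXO]-1
p2 X@[..O/O../XX.]: (0,0)[X.O/O../XX.]-1* (0,1)[.XO/O../XX.]-1 (1,1)[..O/OX./XX.]-1 (1,2)[..O/O.X/XX.]-1 (2,2)[..O/O../XXX]-1
p3 O@[X.O/O../XX.]: (0,1)[XOO/O../XX.]+1* (1,1)[X.O/OO./XX.]+1 (1,2)[X.O/O.O/XX.]+1 (2,2)[X.O/O../XXO]+1
p4 X@[XOO/O../XX.] terminal -1; root [.../O../XX.] d6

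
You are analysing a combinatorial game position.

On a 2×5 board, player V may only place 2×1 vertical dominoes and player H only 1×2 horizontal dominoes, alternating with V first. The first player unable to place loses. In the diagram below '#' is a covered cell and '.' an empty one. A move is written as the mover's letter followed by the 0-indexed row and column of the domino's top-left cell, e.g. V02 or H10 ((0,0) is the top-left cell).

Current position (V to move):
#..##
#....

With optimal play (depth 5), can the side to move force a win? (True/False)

p1 V@[#..##/#....]: V01[##.##/##...]-1 V02[#.###/#.#..]+1*
p2 H@[#.###/#.#..]: H13[#.###/#.###]-1*
p3 V@[#.###/#.###]: V01[#####/#####]+1*
p4 H@[#####/#####] terminal -1; root [#..##/#....] d5

V winning at [#..##/#....]: True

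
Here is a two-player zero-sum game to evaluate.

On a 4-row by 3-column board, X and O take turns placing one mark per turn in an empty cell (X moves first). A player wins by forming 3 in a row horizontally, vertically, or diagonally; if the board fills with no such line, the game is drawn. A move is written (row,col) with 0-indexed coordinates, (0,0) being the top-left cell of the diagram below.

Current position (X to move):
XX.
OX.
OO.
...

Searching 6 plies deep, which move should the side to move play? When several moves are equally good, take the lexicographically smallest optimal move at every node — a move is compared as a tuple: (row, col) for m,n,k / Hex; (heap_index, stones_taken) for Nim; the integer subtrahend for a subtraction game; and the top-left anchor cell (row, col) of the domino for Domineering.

[XX./OX./OO./...] X move#1: (0,2):+1/XXX/OX./OO./...*, (1,2):-1/XX./OXX/OO./..., (2,2):+1/XX./OX./OOX/..., (3,0):-1/XX./OX./OO./X.., (3,1):-1/XX./OX./OO./.X., (3,2):-1/XX./OX./OO./..X
[XXX/OX./OO./...] end (terminal -1, O#2); searched XX./OX./OO./... to 6

X's best at [XX./OX./OO./...]: (0,2)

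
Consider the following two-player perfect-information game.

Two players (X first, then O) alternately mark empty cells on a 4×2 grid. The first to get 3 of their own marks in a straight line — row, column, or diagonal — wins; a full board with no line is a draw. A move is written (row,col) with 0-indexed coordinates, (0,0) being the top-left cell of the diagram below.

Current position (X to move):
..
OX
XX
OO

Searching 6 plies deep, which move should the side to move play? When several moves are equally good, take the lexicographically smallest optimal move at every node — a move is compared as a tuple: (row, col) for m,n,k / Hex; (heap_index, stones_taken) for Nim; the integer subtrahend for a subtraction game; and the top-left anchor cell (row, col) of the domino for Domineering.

ply 1, X at ../OX/XX/OO | (0,0)=+0→X./OX/XX/OO; (0,1)=+1→.X/OX/XX/OO*
ply 2: .X/OX/XX/OO is terminal -1 (O); from ../OX/XX/OO depth 6

X's best at [../OX/XX/OO]: (0,1)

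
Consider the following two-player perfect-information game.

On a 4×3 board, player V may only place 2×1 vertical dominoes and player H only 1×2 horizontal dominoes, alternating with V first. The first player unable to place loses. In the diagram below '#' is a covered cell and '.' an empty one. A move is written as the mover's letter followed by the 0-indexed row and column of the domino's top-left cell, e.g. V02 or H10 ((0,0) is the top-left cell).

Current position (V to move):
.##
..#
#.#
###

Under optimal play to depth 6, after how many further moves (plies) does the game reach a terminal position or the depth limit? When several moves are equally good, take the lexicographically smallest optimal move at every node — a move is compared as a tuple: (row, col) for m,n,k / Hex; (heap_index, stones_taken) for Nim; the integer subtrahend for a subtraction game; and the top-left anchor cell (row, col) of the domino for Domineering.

PV length from [.##/..#/#.#/###]: 1 ply

p1 V@[.##/..#/#.#/###]: V00[###/#.#/#.#/###]+1* V11[.##/.##/###/###]+1
p2 H@[###/#.#/#.#/###] terminal -1; root [.##/..#/#.#/###] d6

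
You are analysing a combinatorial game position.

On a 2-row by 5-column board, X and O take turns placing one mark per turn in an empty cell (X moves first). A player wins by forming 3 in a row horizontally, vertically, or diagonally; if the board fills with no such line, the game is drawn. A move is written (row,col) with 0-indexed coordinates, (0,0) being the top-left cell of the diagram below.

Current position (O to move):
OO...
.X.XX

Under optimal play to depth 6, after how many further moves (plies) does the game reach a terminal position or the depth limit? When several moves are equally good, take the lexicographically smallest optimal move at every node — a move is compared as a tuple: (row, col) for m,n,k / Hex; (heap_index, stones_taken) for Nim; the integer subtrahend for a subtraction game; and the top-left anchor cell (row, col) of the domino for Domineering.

p1 O@[OO.../.X.XX]: (0,2)[OOO../.X.XX]+1* (0,3)[OO.O./.X.XX]-1 (0,4)[OO..O/.X.XX]-1 (1,0)[OO.../OX.XX]-1 (1,2)[OO.../.XOXX]+0
p2 X@[OOO../.X.XX] terminal -1; root [OO.../.X.XX] d6

PV length from [OO.../.X.XX]: 1 ply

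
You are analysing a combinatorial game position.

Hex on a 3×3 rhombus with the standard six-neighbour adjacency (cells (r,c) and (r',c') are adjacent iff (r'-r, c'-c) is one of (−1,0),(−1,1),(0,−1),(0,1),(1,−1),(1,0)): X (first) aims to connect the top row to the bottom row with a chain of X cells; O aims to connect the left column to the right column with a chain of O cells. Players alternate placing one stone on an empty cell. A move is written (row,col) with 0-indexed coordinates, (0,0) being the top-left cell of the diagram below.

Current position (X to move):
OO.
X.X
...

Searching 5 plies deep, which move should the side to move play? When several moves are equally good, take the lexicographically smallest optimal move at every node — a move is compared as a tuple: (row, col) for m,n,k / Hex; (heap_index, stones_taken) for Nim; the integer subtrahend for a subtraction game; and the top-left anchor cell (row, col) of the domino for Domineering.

ply 1, X at OO./X.X/... | (0,2)=+1→OOX/X.X/...*; (1,1)=-1→OO./XXX/...; (2,0)=-1→OO./X.X/X..; (2,1)=-1→OO./X.X/.X.; (2,2)=-1→OO./X.X/..X
ply 2, O at OOX/X.X/... | (1,1)=-1→OOX/XOX/...*; (2,0)=-1→OOX/X.X/O..; (2,1)=-1→OOX/X.X/.O.; (2,2)=-1→OOX/X.X/..O
ply 3, X at OOX/XOX/... | (2,0)=+1→OOX/XOX/X..*; (2,1)=+1→OOX/XOX/.X.; (2,2)=+1→OOX/XOX/..X
ply 4, O at OOX/XOX/X.. | (2,1)=-1→OOX/XOX/XO.*; (2,2)=-1→OOX/XOX/X.O
ply 5, X at OOX/XOX/XO. | (2,2)=+1→OOX/XOX/XOX*
ply 6: OOX/XOX/XOX is terminal -1 (O); from OO./X.X/... depth 5

X's best at [OO./X.X/...]: (0,2)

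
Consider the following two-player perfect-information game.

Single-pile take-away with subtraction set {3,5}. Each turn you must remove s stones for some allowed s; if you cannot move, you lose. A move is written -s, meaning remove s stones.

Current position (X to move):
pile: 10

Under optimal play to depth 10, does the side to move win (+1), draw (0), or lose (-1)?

p1 X@[10]: -3[7]-1* -5[5]-1
p2 O@[7]: -3[4]-1 -5[2]+1*
p3 X@[2] terminal -1; root [10] d10

value(10, X) = -1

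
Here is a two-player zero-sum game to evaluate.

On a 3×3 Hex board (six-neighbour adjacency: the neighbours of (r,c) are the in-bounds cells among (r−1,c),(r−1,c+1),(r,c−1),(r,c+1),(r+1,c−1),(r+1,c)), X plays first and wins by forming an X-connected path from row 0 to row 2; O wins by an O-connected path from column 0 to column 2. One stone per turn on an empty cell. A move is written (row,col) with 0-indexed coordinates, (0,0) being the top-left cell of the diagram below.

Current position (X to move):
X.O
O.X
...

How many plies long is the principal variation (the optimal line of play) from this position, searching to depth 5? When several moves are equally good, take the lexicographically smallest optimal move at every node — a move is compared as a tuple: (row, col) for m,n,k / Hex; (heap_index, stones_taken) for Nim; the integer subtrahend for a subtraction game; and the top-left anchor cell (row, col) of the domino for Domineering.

PV length from [X.O/O.X/...]: 2 plies

p1 X@[X.O/O.X/...]: (0,1)[XXO/O.X/...]-1* (1,1)[X.O/OXX/...]-1 (2,0)[X.O/O.X/X..]-1 (2,1)[X.O/O.X/.X.]-1 (2,2)[X.O/O.X/..X]-1
p2 O@[XXO/O.X/...]: (1,1)[XXO/OOX/...]+1* (2,0)[XXO/O.X/O..]-1 (2,1)[XXO/O.X/.O.]-1 (2,2)[XXO/O.X/..O]-1
p3 X@[XXO/OOX/...] terminal -1; root [X.O/O.X/...] d5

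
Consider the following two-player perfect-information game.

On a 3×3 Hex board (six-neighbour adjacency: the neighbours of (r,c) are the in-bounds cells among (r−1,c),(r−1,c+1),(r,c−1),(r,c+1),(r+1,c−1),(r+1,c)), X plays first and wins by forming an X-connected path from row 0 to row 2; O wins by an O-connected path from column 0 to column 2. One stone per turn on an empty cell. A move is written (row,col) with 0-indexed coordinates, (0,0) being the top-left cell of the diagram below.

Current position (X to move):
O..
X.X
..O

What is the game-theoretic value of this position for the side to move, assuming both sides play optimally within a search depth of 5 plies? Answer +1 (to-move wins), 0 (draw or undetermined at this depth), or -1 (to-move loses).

[O../X.X/..O] X move#1: (0,1):+1/OX./X.X/..O*, (0,2):+1/O.X/X.X/..O, (1,1):+1/O../XXX/..O, (2,0):+1/O../X.X/X.O, (2,1):+1/O../X.X/.XO
[OX./X.X/..O] O move#2: (0,2):-1/OXO/X.X/..O*, (1,1):-1/OX./XOX/..O, (2,0):-1/OX./X.X/O.O, (2,1):-1/OX./X.X/.OO
[OXO/X.X/..O] X move#3: (1,1):+1/OXO/XXX/..O*, (2,0):+1/OXO/X.X/X.O, (2,1):+1/OXO/X.X/.XO
[OXO/XXX/..O] O move#4: (2,0):-1/OXO/XXX/O.O*, (2,1):-1/OXO/XXX/.OO
[OXO/XXX/O.O] X move#5: (2,1):+1/OXO/XXX/OXO*
[OXO/XXX/OXO] end (terminal -1, O#6); searched O../X.X/..O to 5

value(O../X.X/..O, X) = +1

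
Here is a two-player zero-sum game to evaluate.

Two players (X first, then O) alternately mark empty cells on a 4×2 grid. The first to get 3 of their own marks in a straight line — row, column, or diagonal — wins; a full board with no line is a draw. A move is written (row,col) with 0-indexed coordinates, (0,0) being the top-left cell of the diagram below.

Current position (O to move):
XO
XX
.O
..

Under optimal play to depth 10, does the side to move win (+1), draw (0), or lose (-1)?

value(XO/XX/.O/.., O) = 0

[XO/XX/.O/..] O move#1: (2,0):+0/XO/XX/OO/..*, (3,0):-1/XO/XX/.O/O., (3,1):-1/XO/XX/.O/.O
[XO/XX/OO/..] X move#2: (3,0):+0/XO/XX/OO/X.*, (3,1):+0/XO/XX/OO/.X
[XO/XX/OO/X.] O move#3: (3,1):+0/XO/XX/OO/XO*
[XO/XX/OO/XO] end (terminal +0, X#4); searched XO/XX/.O/.. to 10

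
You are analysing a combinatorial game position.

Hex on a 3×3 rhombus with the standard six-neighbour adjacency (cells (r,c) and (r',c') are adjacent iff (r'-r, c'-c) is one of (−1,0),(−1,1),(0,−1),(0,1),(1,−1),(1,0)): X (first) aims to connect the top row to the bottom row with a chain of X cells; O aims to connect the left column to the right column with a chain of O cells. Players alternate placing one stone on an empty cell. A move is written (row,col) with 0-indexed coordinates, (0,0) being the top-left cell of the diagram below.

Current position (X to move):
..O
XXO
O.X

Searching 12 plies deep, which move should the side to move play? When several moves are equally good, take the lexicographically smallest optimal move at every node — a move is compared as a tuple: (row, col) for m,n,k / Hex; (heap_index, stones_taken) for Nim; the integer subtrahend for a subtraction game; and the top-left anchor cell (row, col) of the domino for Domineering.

X's best at [..O/XXO/O.X]: (2,1)

p1 X@[..O/XXO/O.X]: (0,0)[X.O/XXO/O.X]-1 (0,1)[.XO/XXO/O.X]-1 (2,1)[..O/XXO/OXX]+1*
p2 O@[..O/XXO/OXX]: (0,0)[O.O/XXO/OXX]-1* (0,1)[.OO/XXO/OXX]-1
p3 X@[O.O/XXO/OXX]: (0,1)[OXO/XXO/OXX]+1*
p4 O@[OXO/XXO/OXX] terminal -1; root [..O/XXO/O.X] d12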